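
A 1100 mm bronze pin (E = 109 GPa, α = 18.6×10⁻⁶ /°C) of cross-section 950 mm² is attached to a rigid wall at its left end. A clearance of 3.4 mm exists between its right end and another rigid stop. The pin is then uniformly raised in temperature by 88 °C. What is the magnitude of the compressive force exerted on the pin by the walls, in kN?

Free thermal elongation = αΔT L = 18.6×10⁻⁶ × 88 × 1100 = 1.8 mm.
Since δ_free = 1.8 mm is less than the 3.4 mm gap, the pin never touches the wall. No axial force develops.

P ≈ 0 kN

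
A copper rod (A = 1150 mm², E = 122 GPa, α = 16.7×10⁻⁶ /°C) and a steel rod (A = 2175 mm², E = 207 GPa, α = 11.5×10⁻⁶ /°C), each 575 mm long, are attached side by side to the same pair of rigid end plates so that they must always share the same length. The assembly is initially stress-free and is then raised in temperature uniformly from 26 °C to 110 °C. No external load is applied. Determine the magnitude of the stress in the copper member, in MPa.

The copper has the larger α, so on heating it would change length more than the steel if both were free. The rigid plates force a common final length, so the copper is put into compression and the steel into tension, with equal and opposite forces P (no external load).
Setting the final lengths equal and cancelling L: (α₁ − α₂)ΔT = P/(A₁E₁) + P/(A₂E₂).
|α₁ − α₂|·ΔT = 5.2×10⁻⁶ × 84 = 0.0004368.
1/(A₁E₁) + 1/(A₂E₂) = 1/(1150×122×10³) + 1/(2175×207×10³) = 9.349×10⁻⁹ N⁻¹.
P = 0.0004368 / 9.349×10⁻⁹ = 46720 N = 46.72 kN.
σ_{copper} = P/A₁ = 46720/1150 = 40.63 MPa, compressive.

σ ≈ 40.6 MPa (compressive)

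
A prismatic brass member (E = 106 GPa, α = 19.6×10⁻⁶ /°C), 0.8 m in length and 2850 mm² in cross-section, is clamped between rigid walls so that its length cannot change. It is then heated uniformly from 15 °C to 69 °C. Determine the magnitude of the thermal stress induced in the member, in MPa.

With length fixed, the mechanical strain must cancel the thermal strain αΔT = 19.6×10⁻⁶ × 54 = 1058.4×10⁻⁶.
σ = EαΔT = 106×10³ × 19.6×10⁻⁶ × 54 = 112.2 MPa (compressive; the member is trying to expand).

σ ≈ 112 MPa (compressive)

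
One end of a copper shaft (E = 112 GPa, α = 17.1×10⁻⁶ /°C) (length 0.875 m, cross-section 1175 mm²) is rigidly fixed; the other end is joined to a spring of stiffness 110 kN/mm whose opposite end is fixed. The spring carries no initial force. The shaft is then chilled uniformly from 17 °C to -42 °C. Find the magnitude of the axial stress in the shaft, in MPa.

The unrestrained thermal change is αΔT L = 17.1×10⁻⁶ × 59 × 875 = 0.8828 mm.
With a force P in the spring, the elastic change of the shaft is PL/(AE) and that of the spring is P/k; compatibility requires their sum to equal δ_free.
P [ L/(AE) + 1/k ] = δ_free → P [ 875/(1175×112×10³) + 1/(110×10³) ] = 0.8828.
P = 0.8828 / 1.574×10⁻⁵ = 56090 N.
σ = P/A = 56090/1175 = 47.73 MPa.

σ ≈ 47.7 MPa (tensile)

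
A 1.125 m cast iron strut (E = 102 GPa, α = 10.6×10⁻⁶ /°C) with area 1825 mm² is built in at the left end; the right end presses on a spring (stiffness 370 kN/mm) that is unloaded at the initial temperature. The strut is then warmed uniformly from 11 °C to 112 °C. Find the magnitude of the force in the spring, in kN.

The unrestrained thermal change is αΔT L = 10.6×10⁻⁶ × 101 × 1125 = 1.204 mm.
With a force P in the spring, the elastic change of the strut is PL/(AE) and that of the spring is P/k; compatibility requires their sum to equal δ_free.
P [ L/(AE) + 1/k ] = δ_free → P [ 1125/(1825×102×10³) + 1/(370×10³) ] = 1.204.
P = 1.204 / 8.746×10⁻⁶ = 137700 N.

P ≈ 138 kN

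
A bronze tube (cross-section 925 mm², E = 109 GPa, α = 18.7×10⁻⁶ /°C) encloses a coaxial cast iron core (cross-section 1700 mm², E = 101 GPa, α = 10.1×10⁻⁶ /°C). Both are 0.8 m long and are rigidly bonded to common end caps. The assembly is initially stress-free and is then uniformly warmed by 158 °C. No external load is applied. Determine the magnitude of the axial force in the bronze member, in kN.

P ≈ 86.3 kN (compressive in the bronze)

Both members must finish at the same length. With the larger α, the bronze tends to over-expand; the plates restrain it, putting the bronze in compression and the cast iron in tension. With no external load the two internal forces are equal and opposite, magnitude P.
Equating the net (thermal + elastic) strains gives |α₁ − α₂|·ΔT = P·[1/(A₁E₁) + 1/(A₂E₂)].
|α₁ − α₂|·ΔT = 8.6×10⁻⁶ × 158 = 0.001359.
1/(A₁E₁) + 1/(A₂E₂) = 1/(925×109×10³) + 1/(1700×101×10³) = 1.574×10⁻⁸ N⁻¹.
P = 0.001359 / 1.574×10⁻⁸ = 86320 N = 86.32 kN.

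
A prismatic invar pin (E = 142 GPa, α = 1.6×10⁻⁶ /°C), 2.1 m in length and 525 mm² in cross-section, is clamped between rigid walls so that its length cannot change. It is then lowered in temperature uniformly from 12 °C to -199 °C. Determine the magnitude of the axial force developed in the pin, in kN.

P ≈ 25.2 kN (tensile)

The ends cannot move, so σ = EαΔT = 142×10³ × 1.6×10⁻⁶ × 211 = 47.94 MPa.
Axial force P = σA = 47.94 × 525 = 25170 N = 25.17 kN, tensile.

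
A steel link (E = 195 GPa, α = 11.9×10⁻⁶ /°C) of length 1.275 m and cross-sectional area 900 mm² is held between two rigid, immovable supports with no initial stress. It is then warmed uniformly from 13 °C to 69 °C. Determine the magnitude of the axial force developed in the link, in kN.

The ends cannot move, so σ = EαΔT = 195×10³ × 11.9×10⁻⁶ × 56 = 129.9 MPa.
Axial force P = σA = 129.9 × 900 = 117000 N = 117 kN, compressive.

P ≈ 117 kN (compressive)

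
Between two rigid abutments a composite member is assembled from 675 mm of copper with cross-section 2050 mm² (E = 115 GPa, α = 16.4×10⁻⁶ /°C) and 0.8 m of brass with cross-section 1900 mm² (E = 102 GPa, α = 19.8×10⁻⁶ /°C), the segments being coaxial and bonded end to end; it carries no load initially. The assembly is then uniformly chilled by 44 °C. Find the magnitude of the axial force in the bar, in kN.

P ≈ 169 kN (tensile)

Free thermal contraction of the whole bar: Σ αᵢΔT Lᵢ = 16.4×10⁻⁶×44×675 + 19.8×10⁻⁶×44×800 = 1.184 mm.
Since the ends are fixed, an axial force P builds up, equal in every segment, with P · Σ Lᵢ/(AᵢEᵢ) = δ_free.
The series flexibility is Σ Lᵢ/(AᵢEᵢ) = 675/(2050×115×10³) + 800/(1900×102×10³) = 6.991×10⁻⁶ mm/N.
P = 1.184 / 6.991×10⁻⁶ = 169400 N = 169.4 kN, tensile.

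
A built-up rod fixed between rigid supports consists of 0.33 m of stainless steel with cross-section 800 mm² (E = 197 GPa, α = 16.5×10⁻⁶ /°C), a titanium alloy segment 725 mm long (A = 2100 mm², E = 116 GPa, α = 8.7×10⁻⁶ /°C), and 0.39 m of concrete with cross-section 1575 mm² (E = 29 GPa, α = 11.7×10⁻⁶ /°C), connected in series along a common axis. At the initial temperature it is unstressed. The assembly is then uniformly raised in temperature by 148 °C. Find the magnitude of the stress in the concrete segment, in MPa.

With the walls removed the bar would change length by δ_free = Σ αᵢΔT Lᵢ = 16.5×10⁻⁶×148×330 + 8.7×10⁻⁶×148×725 + 11.7×10⁻⁶×148×390 = 2.415 mm.
The walls prevent any net length change, so an axial force P (same in every segment) develops. Compatibility: P · Σ Lᵢ/(AᵢEᵢ) = δ_free.
Σ Lᵢ/(AᵢEᵢ) = 330/(800×197×10³) + 725/(2100×116×10³) + 390/(1575×29×10³) = 1.361×10⁻⁵ mm/N.
Hence P = δ_free / Σ(L/AE) = 2.415/1.361×10⁻⁵ = 177.4 kN (compressive).
σ_{concrete} = P / A = 177400 / 1575 = 112.7 MPa.

σ ≈ 113 MPa (compressive)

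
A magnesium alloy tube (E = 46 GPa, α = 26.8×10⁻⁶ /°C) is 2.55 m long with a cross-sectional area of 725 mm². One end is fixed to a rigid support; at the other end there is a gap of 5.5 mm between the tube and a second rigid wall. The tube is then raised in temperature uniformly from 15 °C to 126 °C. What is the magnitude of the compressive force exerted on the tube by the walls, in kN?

Free thermal elongation = αΔT L = 26.8×10⁻⁶ × 111 × 2550 = 7.586 mm.
This exceeds the 5.5 mm gap, so the wall pushes back. The portion of expansion that must be recovered elastically is δ_free − gap = 7.586 − 5.5 = 2.086 mm.
So σ = E(δ_free − g)/L = 46×10³ × 2.086/2550 = 37.63 MPa.
P = σA = 37.63 × 725 = 27.28 kN.

P ≈ 27.3 kN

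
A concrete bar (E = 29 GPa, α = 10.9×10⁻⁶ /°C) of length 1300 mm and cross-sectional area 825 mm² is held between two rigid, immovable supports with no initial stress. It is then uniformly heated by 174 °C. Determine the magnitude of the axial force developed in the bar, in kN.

The ends cannot move, so σ = EαΔT = 29×10³ × 10.9×10⁻⁶ × 174 = 55 MPa.
Then P = σA = 55 × 825 mm² = 45.38 kN, compressive.

P ≈ 45.4 kN (compressive)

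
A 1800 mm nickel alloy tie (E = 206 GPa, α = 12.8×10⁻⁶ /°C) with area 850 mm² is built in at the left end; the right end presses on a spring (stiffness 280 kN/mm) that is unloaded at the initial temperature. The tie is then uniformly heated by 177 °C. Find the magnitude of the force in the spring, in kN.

P ≈ 294 kN

Free thermal expansion: δ_free = αΔT L = 12.8×10⁻⁶ × 177 × 1800 = 4.078 mm.
Let P be the compressive force at the spring. The tie shortens elastically by PL/(AE) and the spring compresses by P/k; together these equal δ_free.
So P = δ_free / [L/(AE) + 1/k] = 4.078 / [ 1800/(850×206×10³) + 1/(280×10³) ].
P = 4.078 / 1.385×10⁻⁵ = 294400 N.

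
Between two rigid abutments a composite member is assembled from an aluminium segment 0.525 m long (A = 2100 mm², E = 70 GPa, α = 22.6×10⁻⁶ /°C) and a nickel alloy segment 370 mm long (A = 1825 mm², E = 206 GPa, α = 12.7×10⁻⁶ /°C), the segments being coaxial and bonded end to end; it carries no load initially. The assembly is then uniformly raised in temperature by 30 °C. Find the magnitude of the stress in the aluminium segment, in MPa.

σ ≈ 51.9 MPa (compressive)

If the supports were absent, the total length change would be Σ αᵢΔT Lᵢ = 22.6×10⁻⁶×30×525 + 12.7×10⁻⁶×30×370 = 0.4969 mm.
The walls prevent any net length change, so an axial force P (same in every segment) develops. Compatibility: P · Σ Lᵢ/(AᵢEᵢ) = δ_free.
Σ Lᵢ/(AᵢEᵢ) = 525/(2100×70×10³) + 370/(1825×206×10³) = 4.556×10⁻⁶ mm/N.
P = 0.4969 / 4.556×10⁻⁶ = 109100 N = 109.1 kN, compressive.
σ_{aluminium} = P / A = 109100 / 2100 = 51.94 MPa.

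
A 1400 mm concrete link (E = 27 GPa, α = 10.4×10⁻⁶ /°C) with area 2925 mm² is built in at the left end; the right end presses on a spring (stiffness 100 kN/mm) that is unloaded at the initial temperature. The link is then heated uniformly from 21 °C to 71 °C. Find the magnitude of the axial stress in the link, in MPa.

Free thermal expansion: δ_free = αΔT L = 10.4×10⁻⁶ × 50 × 1400 = 0.728 mm.
Let P be the compressive force at the spring. The link shortens elastically by PL/(AE) and the spring compresses by P/k; together these equal δ_free.
P [ L/(AE) + 1/k ] = δ_free → P [ 1400/(2925×27×10³) + 1/(100×10³) ] = 0.728.
P = 0.728 / 2.773×10⁻⁵ = 26260 N.
σ = P/A = 26260/2925 = 8.976 MPa.

σ ≈ 8.98 MPa (compressive)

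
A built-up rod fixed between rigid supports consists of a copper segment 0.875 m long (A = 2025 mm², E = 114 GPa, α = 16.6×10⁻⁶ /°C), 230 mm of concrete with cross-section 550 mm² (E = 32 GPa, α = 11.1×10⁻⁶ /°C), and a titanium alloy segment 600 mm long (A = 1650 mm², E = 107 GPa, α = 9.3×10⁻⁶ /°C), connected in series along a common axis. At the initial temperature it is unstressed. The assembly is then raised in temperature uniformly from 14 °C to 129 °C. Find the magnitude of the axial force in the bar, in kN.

Free thermal expansion of the whole bar: Σ αᵢΔT Lᵢ = 16.6×10⁻⁶×115×875 + 11.1×10⁻⁶×115×230 + 9.3×10⁻⁶×115×600 = 2.606 mm.
The rigid supports impose zero overall length change; the single axial force P common to all segments must satisfy P Σ Lᵢ/(AᵢEᵢ) = δ_free.
Σ Lᵢ/(AᵢEᵢ) = 875/(2025×114×10³) + 230/(550×32×10³) + 600/(1650×107×10³) = 2.026×10⁻⁵ mm/N.
So P = 2.606 / 2.026×10⁻⁵ = 128.6 kN, compressive.

P ≈ 129 kN (compressive)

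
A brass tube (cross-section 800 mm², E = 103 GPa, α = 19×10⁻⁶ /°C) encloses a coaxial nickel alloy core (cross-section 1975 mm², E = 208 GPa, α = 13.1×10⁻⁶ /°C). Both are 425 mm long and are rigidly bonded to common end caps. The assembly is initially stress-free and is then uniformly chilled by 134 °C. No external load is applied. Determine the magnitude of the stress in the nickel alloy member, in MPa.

Equilibrium of a rigid end plate with no external load gives equal and opposite internal forces ±P in the two members. Since α_{brass} > α_{nickel alloy}, cooling drives the brass into tension and the nickel alloy into compression.
Equating the net (thermal + elastic) strains gives |α₁ − α₂|·ΔT = P·[1/(A₁E₁) + 1/(A₂E₂)].
|α₁ − α₂|·ΔT = 5.9×10⁻⁶ × 134 = 0.0007906.
1/(A₁E₁) + 1/(A₂E₂) = 1/(800×103×10³) + 1/(1975×208×10³) = 1.457×10⁻⁸ N⁻¹.
P = 0.0007906 / 1.457×10⁻⁸ = 54260 N = 54.26 kN.
σ_{nickel alloy} = P/A₂ = 54260/1975 = 27.47 MPa, compressive.

σ ≈ 27.5 MPa (compressive)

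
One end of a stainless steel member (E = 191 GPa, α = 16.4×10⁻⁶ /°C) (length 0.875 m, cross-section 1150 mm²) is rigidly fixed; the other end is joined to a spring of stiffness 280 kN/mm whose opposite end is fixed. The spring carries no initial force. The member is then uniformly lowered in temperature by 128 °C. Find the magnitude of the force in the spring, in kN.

Free thermal contraction: δ_free = αΔT L = 16.4×10⁻⁶ × 128 × 875 = 1.837 mm.
Let P be the tensile force in the spring. The member extends elastically by PL/(AE) and the spring stretches by P/k; together these equal δ_free.
P [ L/(AE) + 1/k ] = δ_free → P [ 875/(1150×191×10³) + 1/(280×10³) ] = 1.837.
P = 1.837 / 7.555×10⁻⁶ = 243100 N.

P ≈ 243 kN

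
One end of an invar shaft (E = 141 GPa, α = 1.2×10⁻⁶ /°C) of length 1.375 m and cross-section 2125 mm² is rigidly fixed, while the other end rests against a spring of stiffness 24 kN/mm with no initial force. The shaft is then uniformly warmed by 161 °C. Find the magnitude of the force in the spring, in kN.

P ≈ 5.74 kN

Free thermal expansion: δ_free = αΔT L = 1.2×10⁻⁶ × 161 × 1375 = 0.2656 mm.
Let P be the compressive force at the spring. The shaft shortens elastically by PL/(AE) and the spring compresses by P/k; together these equal δ_free.
P [ L/(AE) + 1/k ] = δ_free → P [ 1375/(2125×141×10³) + 1/(24×10³) ] = 0.2656.
P = 0.2656 / 4.626×10⁻⁵ = 5743 N.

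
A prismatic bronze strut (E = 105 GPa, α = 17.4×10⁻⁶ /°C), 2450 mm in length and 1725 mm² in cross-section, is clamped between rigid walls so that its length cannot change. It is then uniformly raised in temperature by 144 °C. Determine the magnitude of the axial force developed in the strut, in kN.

The ends cannot move, so σ = EαΔT = 105×10³ × 17.4×10⁻⁶ × 144 = 263.1 MPa.
Then P = σA = 263.1 × 1725 mm² = 453.8 kN, compressive.

P ≈ 454 kN (compressive)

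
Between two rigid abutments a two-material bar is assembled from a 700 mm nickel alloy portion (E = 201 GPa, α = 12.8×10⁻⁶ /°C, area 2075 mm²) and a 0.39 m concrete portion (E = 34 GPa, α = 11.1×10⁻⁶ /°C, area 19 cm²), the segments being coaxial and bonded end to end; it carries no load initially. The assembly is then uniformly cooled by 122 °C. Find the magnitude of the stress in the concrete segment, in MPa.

σ ≈ 111 MPa (tensile)

Free thermal contraction of the whole bar: Σ αᵢΔT Lᵢ = 12.8×10⁻⁶×122×700 + 11.1×10⁻⁶×122×390 = 1.621 mm.
Since the ends are fixed, an axial force P builds up, equal in every segment, with P · Σ Lᵢ/(AᵢEᵢ) = δ_free.
Σ Lᵢ/(AᵢEᵢ) = 700/(2075×201×10³) + 390/(1900×34×10³) = 7.716×10⁻⁶ mm/N.
So P = 1.621 / 7.716×10⁻⁶ = 210.1 kN, tensile.
σ_{concrete} = P / A = 210100 / 1900 = 110.6 MPa.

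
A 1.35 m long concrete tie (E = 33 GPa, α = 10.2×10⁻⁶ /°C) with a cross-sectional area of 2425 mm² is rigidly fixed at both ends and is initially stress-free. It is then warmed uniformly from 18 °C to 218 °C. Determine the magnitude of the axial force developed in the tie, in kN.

The ends cannot move, so σ = EαΔT = 33×10³ × 10.2×10⁻⁶ × 200 = 67.32 MPa.
P = AEαΔT = 2425 × 33×10³ × 10.2×10⁻⁶ × 200 = 163.3 kN (compressive).

P ≈ 163 kN (compressive)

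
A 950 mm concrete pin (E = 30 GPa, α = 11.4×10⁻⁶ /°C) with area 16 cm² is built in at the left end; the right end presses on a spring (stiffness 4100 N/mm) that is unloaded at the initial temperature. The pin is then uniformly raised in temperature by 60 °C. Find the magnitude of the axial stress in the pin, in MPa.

The unrestrained thermal change is αΔT L = 11.4×10⁻⁶ × 60 × 950 = 0.6498 mm.
Let P be the compressive force at the spring. The pin shortens elastically by PL/(AE) and the spring compresses by P/k; together these equal δ_free.
P [ L/(AE) + 1/k ] = δ_free → P [ 950/(1600×30×10³) + 1/(4100) ] = 0.6498.
P = 0.6498 / 0.0002637 = 2464 N.
σ = P/A = 2464/1600 = 1.54 MPa.

σ ≈ 1.54 MPa (compressive)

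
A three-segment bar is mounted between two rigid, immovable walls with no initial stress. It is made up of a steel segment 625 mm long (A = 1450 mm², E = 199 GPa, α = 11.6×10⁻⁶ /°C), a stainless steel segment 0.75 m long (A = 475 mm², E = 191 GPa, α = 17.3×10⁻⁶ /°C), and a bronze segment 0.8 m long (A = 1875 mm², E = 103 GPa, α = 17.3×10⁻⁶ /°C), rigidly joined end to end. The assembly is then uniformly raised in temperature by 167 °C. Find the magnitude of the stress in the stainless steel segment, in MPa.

σ ≈ 822 MPa (compressive)

If the supports were absent, the total length change would be Σ αᵢΔT Lᵢ = 11.6×10⁻⁶×167×625 + 17.3×10⁻⁶×167×750 + 17.3×10⁻⁶×167×800 = 5.689 mm.
The rigid supports impose zero overall length change; the single axial force P common to all segments must satisfy P Σ Lᵢ/(AᵢEᵢ) = δ_free.
Σ Lᵢ/(AᵢEᵢ) = 625/(1450×199×10³) + 750/(475×191×10³) + 800/(1875×103×10³) = 1.458×10⁻⁵ mm/N.
So P = 5.689 / 1.458×10⁻⁵ = 390.3 kN, compressive.
σ_{stainless steel} = P / A = 390300 / 475 = 821.7 MPa.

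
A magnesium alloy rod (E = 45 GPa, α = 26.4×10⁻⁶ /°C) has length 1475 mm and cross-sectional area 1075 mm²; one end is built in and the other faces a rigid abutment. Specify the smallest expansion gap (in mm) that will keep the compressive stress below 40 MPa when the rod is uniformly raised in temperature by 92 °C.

With no wall the rod would lengthen by αΔT L = 26.4×10⁻⁶ × 92 × 1475 = 3.582 mm.
A stress of 40 MPa corresponds to the wall pushing the rod back by σL/E = 40×1475/(45×10³) = 1.311 mm.
The gap must absorb the remainder: g_min = 3.582 − 1.311 = 2.271 mm.

g ≈ 2.27 mm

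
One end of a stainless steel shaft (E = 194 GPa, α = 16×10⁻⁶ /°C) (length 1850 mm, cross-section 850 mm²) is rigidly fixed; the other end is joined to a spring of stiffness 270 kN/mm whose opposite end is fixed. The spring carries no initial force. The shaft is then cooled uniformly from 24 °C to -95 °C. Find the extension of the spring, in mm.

δ ≈ 0.874 mm

If the spring were absent the shaft would shorten by αΔT L = 16×10⁻⁶ × 119 × 1850 = 3.522 mm.
With a force P in the spring, the elastic change of the shaft is PL/(AE) and that of the spring is P/k; compatibility requires their sum to equal δ_free.
So P = δ_free / [L/(AE) + 1/k] = 3.522 / [ 1850/(850×194×10³) + 1/(270×10³) ].
P = 3.522 / 1.492×10⁻⁵ = 236000 N.
Spring extension = P/k = 236000/(270×10³) = 0.8742 mm.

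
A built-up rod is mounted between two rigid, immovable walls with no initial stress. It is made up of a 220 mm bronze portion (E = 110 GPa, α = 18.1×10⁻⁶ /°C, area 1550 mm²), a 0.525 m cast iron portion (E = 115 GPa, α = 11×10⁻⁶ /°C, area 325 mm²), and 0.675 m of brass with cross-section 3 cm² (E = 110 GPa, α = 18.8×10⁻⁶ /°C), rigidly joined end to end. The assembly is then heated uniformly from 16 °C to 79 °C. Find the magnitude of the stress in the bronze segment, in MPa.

If the supports were absent, the total length change would be Σ αᵢΔT Lᵢ = 18.1×10⁻⁶×63×220 + 11×10⁻⁶×63×525 + 18.8×10⁻⁶×63×675 = 1.414 mm.
The walls prevent any net length change, so an axial force P (same in every segment) develops. Compatibility: P · Σ Lᵢ/(AᵢEᵢ) = δ_free.
The series flexibility is Σ Lᵢ/(AᵢEᵢ) = 220/(1550×110×10³) + 525/(325×115×10³) + 675/(300×110×10³) = 3.579×10⁻⁵ mm/N.
P = 1.414 / 3.579×10⁻⁵ = 39510 N = 39.51 kN, compressive.
σ_{bronze} = P / A = 39510 / 1550 = 25.49 MPa.

σ ≈ 25.5 MPa (compressive)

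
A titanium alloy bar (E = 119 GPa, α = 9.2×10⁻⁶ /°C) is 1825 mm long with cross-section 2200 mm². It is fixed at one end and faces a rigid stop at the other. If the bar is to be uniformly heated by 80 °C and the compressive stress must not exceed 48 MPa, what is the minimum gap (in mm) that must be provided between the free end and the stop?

g ≈ 0.607 mm

With no wall the bar would lengthen by αΔT L = 9.2×10⁻⁶ × 80 × 1825 = 1.343 mm.
At the allowable stress the elastic shortening the wall may impose is σL/E = 48 × 1825 / (119×10³) = 0.7361 mm.
The gap must absorb the remainder: g_min = 1.343 − 0.7361 = 0.6071 mm.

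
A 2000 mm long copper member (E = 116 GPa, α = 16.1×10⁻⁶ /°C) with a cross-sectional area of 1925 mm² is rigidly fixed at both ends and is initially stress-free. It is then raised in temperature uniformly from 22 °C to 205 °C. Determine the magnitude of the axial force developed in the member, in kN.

Full restraint means ε = 0, so the stress is σ = EαΔT = 116×10³ × 16.1×10⁻⁶ × 183 = 341.8 MPa.
Axial force P = σA = 341.8 × 1925 = 657900 N = 657.9 kN, compressive.

P ≈ 658 kN (compressive)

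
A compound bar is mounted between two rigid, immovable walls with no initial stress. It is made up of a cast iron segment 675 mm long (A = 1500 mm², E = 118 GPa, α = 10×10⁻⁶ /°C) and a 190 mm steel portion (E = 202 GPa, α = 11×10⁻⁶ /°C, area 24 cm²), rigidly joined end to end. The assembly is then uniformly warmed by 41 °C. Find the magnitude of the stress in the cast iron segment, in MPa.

If the supports were absent, the total length change would be Σ αᵢΔT Lᵢ = 10×10⁻⁶×41×675 + 11×10⁻⁶×41×190 = 0.3624 mm.
Since the ends are fixed, an axial force P builds up, equal in every segment, with P · Σ Lᵢ/(AᵢEᵢ) = δ_free.
Σ Lᵢ/(AᵢEᵢ) = 675/(1500×118×10³) + 190/(2400×202×10³) = 4.205×10⁻⁶ mm/N.
Hence P = δ_free / Σ(L/AE) = 0.3624/4.205×10⁻⁶ = 86.18 kN (compressive).
σ_{cast iron} = P / A = 86180 / 1500 = 57.46 MPa.

σ ≈ 57.5 MPa (compressive)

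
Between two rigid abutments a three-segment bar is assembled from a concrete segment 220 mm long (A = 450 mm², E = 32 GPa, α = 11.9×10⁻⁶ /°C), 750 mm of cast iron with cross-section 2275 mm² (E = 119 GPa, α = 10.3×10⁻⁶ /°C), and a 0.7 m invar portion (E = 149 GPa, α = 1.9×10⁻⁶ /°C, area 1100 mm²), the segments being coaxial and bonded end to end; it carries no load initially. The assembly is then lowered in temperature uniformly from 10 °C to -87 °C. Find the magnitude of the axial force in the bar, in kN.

P ≈ 50.7 kN (tensile)

If the supports were absent, the total length change would be Σ αᵢΔT Lᵢ = 11.9×10⁻⁶×97×220 + 10.3×10⁻⁶×97×750 + 1.9×10⁻⁶×97×700 = 1.132 mm.
The walls prevent any net length change, so an axial force P (same in every segment) develops. Compatibility: P · Σ Lᵢ/(AᵢEᵢ) = δ_free.
Σ Lᵢ/(AᵢEᵢ) = 220/(450×32×10³) + 750/(2275×119×10³) + 700/(1100×149×10³) = 2.232×10⁻⁵ mm/N.
P = 1.132 / 2.232×10⁻⁵ = 50730 N = 50.73 kN, tensile.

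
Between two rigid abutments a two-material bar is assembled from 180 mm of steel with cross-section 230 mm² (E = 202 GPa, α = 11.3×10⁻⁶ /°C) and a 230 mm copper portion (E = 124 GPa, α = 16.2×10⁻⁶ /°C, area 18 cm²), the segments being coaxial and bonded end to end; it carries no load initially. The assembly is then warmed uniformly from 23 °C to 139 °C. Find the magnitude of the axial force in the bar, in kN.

If the supports were absent, the total length change would be Σ αᵢΔT Lᵢ = 11.3×10⁻⁶×116×180 + 16.2×10⁻⁶×116×230 = 0.6682 mm.
The walls prevent any net length change, so an axial force P (same in every segment) develops. Compatibility: P · Σ Lᵢ/(AᵢEᵢ) = δ_free.
Σ Lᵢ/(AᵢEᵢ) = 180/(230×202×10³) + 230/(1800×124×10³) = 4.905×10⁻⁶ mm/N.
So P = 0.6682 / 4.905×10⁻⁶ = 136.2 kN, compressive.

P ≈ 136 kN (compressive)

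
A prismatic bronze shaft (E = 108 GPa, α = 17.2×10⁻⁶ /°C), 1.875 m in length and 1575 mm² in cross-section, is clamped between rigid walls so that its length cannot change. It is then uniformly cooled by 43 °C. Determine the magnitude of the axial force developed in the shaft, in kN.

P ≈ 126 kN (tensile)

Full restraint means ε = 0, so the stress is σ = EαΔT = 108×10³ × 17.2×10⁻⁶ × 43 = 79.88 MPa.
Then P = σA = 79.88 × 1575 mm² = 125.8 kN, tensile.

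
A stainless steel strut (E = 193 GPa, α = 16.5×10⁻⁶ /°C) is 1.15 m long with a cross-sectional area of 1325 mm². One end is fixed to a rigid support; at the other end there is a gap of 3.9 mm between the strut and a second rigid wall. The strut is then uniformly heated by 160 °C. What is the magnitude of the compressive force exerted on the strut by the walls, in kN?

P ≈ 0 kN

Unrestrained expansion: δ_free = αΔT L = 16.5×10⁻⁶ × 160 × 1150 = 3.036 mm.
Since δ_free = 3.04 mm is less than the 3.9 mm gap, the strut never touches the wall. No axial force develops.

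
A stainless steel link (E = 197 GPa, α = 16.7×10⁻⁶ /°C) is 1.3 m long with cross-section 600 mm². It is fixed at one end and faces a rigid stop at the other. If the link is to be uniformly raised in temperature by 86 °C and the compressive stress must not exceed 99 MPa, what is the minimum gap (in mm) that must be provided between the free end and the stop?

Free expansion if unrestrained: δ_free = αΔT L = 16.7×10⁻⁶ × 86 × 1300 = 1.867 mm.
At the allowable stress the elastic shortening the wall may impose is σL/E = 99 × 1300 / (197×10³) = 0.6533 mm.
The gap must absorb the remainder: g_min = 1.867 − 0.6533 = 1.214 mm.

g ≈ 1.21 mm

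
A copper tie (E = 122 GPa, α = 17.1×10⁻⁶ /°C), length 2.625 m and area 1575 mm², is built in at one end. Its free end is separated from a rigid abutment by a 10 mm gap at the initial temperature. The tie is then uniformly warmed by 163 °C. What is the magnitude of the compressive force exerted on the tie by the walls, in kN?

P ≈ 0 kN

Free thermal elongation = αΔT L = 17.1×10⁻⁶ × 163 × 2625 = 7.317 mm.
Since δ_free = 7.32 mm is less than the 10 mm gap, the tie never touches the wall. No axial force develops.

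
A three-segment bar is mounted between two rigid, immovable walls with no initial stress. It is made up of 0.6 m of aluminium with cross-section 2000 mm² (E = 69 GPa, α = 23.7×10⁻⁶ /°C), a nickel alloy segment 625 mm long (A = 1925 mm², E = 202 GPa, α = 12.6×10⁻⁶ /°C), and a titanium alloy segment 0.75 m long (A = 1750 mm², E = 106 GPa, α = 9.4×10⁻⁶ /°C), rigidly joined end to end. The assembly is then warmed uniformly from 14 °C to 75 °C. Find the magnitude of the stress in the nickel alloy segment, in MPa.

σ ≈ 92.4 MPa (compressive)

Free thermal expansion of the whole bar: Σ αᵢΔT Lᵢ = 23.7×10⁻⁶×61×600 + 12.6×10⁻⁶×61×625 + 9.4×10⁻⁶×61×750 = 1.778 mm.
The rigid supports impose zero overall length change; the single axial force P common to all segments must satisfy P Σ Lᵢ/(AᵢEᵢ) = δ_free.
The series flexibility is Σ Lᵢ/(AᵢEᵢ) = 600/(2000×69×10³) + 625/(1925×202×10³) + 750/(1750×106×10³) = 9.998×10⁻⁶ mm/N.
Hence P = δ_free / Σ(L/AE) = 1.778/9.998×10⁻⁶ = 177.8 kN (compressive).
σ_{nickel alloy} = P / A = 177800 / 1925 = 92.37 MPa.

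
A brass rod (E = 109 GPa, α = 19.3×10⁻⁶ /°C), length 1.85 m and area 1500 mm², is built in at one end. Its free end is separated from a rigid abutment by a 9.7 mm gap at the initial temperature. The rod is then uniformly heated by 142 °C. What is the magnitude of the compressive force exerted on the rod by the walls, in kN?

Unrestrained expansion: δ_free = αΔT L = 19.3×10⁻⁶ × 142 × 1850 = 5.07 mm.
Since δ_free = 5.07 mm is less than the 9.7 mm gap, the rod never touches the wall. No axial force develops.

P ≈ 0 kN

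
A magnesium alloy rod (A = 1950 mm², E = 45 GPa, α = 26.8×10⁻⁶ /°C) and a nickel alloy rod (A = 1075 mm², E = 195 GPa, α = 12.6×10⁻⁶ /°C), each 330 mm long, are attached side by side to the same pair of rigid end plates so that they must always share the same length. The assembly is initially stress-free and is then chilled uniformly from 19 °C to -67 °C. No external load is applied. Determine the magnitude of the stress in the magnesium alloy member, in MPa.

σ ≈ 38.7 MPa (tensile)

Both members must finish at the same length. With the larger α, the magnesium alloy tends to over-contract; the plates restrain it, putting the magnesium alloy in tension and the nickel alloy in compression. With no external load the two internal forces are equal and opposite, magnitude P.
Setting the final lengths equal and cancelling L: (α₁ − α₂)ΔT = P/(A₁E₁) + P/(A₂E₂).
|α₁ − α₂|·ΔT = 14.2×10⁻⁶ × 86 = 0.001221.
1/(A₁E₁) + 1/(A₂E₂) = 1/(1950×45×10³) + 1/(1075×195×10³) = 1.617×10⁻⁸ N⁻¹.
So P = 0.001221 / 1.617×10⁻⁸ = 75.54 kN.
σ_{magnesium alloy} = P/A₁ = 75540/1950 = 38.74 MPa, tensile.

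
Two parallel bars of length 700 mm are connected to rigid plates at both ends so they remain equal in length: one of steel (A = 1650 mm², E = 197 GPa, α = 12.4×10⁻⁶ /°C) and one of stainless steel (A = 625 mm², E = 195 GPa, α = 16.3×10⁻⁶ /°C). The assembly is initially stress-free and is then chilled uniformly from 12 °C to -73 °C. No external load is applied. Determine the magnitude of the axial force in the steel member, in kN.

P ≈ 29.4 kN (compressive in the steel)

The stainless steel has the larger α, so on cooling it would change length more than the steel if both were free. The rigid plates force a common final length, so the stainless steel is put into tension and the steel into compression, with equal and opposite forces P (no external load).
Equating the net (thermal + elastic) strains gives |α₁ − α₂|·ΔT = P·[1/(A₁E₁) + 1/(A₂E₂)].
|α₁ − α₂|·ΔT = 3.9×10⁻⁶ × 85 = 0.0003315.
1/(A₁E₁) + 1/(A₂E₂) = 1/(1650×197×10³) + 1/(625×195×10³) = 1.128×10⁻⁸ N⁻¹.
So P = 0.0003315 / 1.128×10⁻⁸ = 29.38 kN.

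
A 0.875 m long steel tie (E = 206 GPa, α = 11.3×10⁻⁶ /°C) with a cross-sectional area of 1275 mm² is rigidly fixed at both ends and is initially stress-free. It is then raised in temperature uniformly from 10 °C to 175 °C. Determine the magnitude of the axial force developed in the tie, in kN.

P ≈ 490 kN (compressive)

The ends cannot move, so σ = EαΔT = 206×10³ × 11.3×10⁻⁶ × 165 = 384.1 MPa.
P = AEαΔT = 1275 × 206×10³ × 11.3×10⁻⁶ × 165 = 489.7 kN (compressive).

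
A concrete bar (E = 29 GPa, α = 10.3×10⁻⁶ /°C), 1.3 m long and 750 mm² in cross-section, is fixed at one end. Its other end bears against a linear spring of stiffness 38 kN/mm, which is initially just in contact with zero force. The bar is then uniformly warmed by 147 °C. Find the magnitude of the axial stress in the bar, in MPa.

σ ≈ 30.5 MPa (compressive)

The unrestrained thermal change is αΔT L = 10.3×10⁻⁶ × 147 × 1300 = 1.968 mm.
Let P be the compressive force at the spring. The bar shortens elastically by PL/(AE) and the spring compresses by P/k; together these equal δ_free.
P [ L/(AE) + 1/k ] = δ_free → P [ 1300/(750×29×10³) + 1/(38×10³) ] = 1.968.
P = 1.968 / 8.609×10⁻⁵ = 22860 N.
σ = P/A = 22860/750 = 30.49 MPa.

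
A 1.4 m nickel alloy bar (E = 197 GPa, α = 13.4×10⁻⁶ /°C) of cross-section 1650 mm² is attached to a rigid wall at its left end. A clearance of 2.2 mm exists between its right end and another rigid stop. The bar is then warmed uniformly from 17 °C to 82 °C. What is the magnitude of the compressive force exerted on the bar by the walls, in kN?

P ≈ 0 kN

Free thermal elongation = αΔT L = 13.4×10⁻⁶ × 65 × 1400 = 1.219 mm.
This is smaller than the 2.2 mm clearance, so the bar expands freely without reaching the stop — the stress is zero.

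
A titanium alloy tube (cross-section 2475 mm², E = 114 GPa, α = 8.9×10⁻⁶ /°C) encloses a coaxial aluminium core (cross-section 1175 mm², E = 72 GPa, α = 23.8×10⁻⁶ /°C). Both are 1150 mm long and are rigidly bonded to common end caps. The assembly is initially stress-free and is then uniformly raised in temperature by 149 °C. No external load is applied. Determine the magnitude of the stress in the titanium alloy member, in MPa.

Both members must finish at the same length. With the larger α, the aluminium tends to over-expand; the plates restrain it, putting the aluminium in compression and the titanium alloy in tension. With no external load the two internal forces are equal and opposite, magnitude P.
Compatibility of the two members (thermal + elastic change equal): (α₁ − α₂)ΔT = P·[1/(A₁E₁) + 1/(A₂E₂)].
|α₁ − α₂|·ΔT = 14.9×10⁻⁶ × 149 = 0.00222.
1/(A₁E₁) + 1/(A₂E₂) = 1/(2475×114×10³) + 1/(1175×72×10³) = 1.536×10⁻⁸ N⁻¹.
P = 0.00222 / 1.536×10⁻⁸ = 144500 N = 144.5 kN.
σ_{titanium alloy} = P/A₁ = 144500/2475 = 58.38 MPa, tensile.

σ ≈ 58.4 MPa (tensile)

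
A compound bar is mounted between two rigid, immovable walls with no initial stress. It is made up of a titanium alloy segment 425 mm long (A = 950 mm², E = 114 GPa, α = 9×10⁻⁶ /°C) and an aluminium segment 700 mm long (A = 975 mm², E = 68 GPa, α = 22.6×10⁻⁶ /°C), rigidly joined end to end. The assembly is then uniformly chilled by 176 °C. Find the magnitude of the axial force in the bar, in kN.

With the walls removed the bar would change length by δ_free = Σ αᵢΔT Lᵢ = 9×10⁻⁶×176×425 + 22.6×10⁻⁶×176×700 = 3.458 mm.
The rigid supports impose zero overall length change; the single axial force P common to all segments must satisfy P Σ Lᵢ/(AᵢEᵢ) = δ_free.
The series flexibility is Σ Lᵢ/(AᵢEᵢ) = 425/(950×114×10³) + 700/(975×68×10³) = 1.448×10⁻⁵ mm/N.
Hence P = δ_free / Σ(L/AE) = 3.458/1.448×10⁻⁵ = 238.7 kN (tensile).

P ≈ 239 kN (tensile)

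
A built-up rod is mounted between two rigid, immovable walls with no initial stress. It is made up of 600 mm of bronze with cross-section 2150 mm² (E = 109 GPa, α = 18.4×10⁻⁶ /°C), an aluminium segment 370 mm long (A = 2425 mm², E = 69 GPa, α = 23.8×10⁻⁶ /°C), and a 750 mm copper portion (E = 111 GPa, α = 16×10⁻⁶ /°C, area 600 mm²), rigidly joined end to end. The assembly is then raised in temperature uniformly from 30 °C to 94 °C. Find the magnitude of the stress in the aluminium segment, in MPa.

Free thermal expansion of the whole bar: Σ αᵢΔT Lᵢ = 18.4×10⁻⁶×64×600 + 23.8×10⁻⁶×64×370 + 16×10⁻⁶×64×750 = 2.038 mm.
Since the ends are fixed, an axial force P builds up, equal in every segment, with P · Σ Lᵢ/(AᵢEᵢ) = δ_free.
The series flexibility is Σ Lᵢ/(AᵢEᵢ) = 600/(2150×109×10³) + 370/(2425×69×10³) + 750/(600×111×10³) = 1.603×10⁻⁵ mm/N.
Hence P = δ_free / Σ(L/AE) = 2.038/1.603×10⁻⁵ = 127.1 kN (compressive).
σ_{aluminium} = P / A = 127100 / 2425 = 52.42 MPa.

σ ≈ 52.4 MPa (compressive)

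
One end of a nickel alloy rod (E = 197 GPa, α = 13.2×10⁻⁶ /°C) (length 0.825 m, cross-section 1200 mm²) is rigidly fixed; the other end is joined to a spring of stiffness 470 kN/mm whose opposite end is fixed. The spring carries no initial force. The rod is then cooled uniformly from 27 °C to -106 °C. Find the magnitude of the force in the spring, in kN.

P ≈ 258 kN

If the spring were absent the rod would shorten by αΔT L = 13.2×10⁻⁶ × 133 × 825 = 1.448 mm.
With a force P in the spring, the elastic change of the rod is PL/(AE) and that of the spring is P/k; compatibility requires their sum to equal δ_free.
So P = δ_free / [L/(AE) + 1/k] = 1.448 / [ 825/(1200×197×10³) + 1/(470×10³) ].
P = 1.448 / 5.618×10⁻⁶ = 257800 N.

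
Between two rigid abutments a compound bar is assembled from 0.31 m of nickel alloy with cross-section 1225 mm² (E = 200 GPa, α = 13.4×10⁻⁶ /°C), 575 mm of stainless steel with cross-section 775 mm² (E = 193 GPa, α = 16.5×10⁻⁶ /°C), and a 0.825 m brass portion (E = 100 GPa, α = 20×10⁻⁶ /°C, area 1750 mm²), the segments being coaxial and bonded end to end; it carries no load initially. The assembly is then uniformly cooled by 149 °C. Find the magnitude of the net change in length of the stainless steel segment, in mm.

|ΔL| ≈ 0.344 mm

Free thermal contraction of the whole bar: Σ αᵢΔT Lᵢ = 13.4×10⁻⁶×149×310 + 16.5×10⁻⁶×149×575 + 20×10⁻⁶×149×825 = 4.491 mm.
Since the ends are fixed, an axial force P builds up, equal in every segment, with P · Σ Lᵢ/(AᵢEᵢ) = δ_free.
Σ Lᵢ/(AᵢEᵢ) = 310/(1225×200×10³) + 575/(775×193×10³) + 825/(1750×100×10³) = 9.824×10⁻⁶ mm/N.
P = 4.491 / 9.824×10⁻⁶ = 457200 N = 457.2 kN, tensile.
For the stainless steel segment, free thermal change = 16.5×10⁻⁶×149×575 = 1.414 mm and elastic change from P = 457200×575/(775×193×10³) = 1.757 mm; these oppose, so the net change is 0.344 mm (segment lengthens).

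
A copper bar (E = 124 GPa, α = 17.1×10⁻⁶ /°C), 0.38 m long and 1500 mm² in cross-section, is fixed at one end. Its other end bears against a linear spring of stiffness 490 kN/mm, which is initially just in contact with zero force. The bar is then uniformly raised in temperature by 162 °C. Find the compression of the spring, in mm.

δ ≈ 0.526 mm

Free thermal expansion: δ_free = αΔT L = 17.1×10⁻⁶ × 162 × 380 = 1.053 mm.
With a force P in the spring, the elastic change of the bar is PL/(AE) and that of the spring is P/k; compatibility requires their sum to equal δ_free.
So P = δ_free / [L/(AE) + 1/k] = 1.053 / [ 380/(1500×124×10³) + 1/(490×10³) ].
P = 1.053 / 4.084×10⁻⁶ = 257800 N.
Spring compression = P/k = 257800/(490×10³) = 0.5261 mm.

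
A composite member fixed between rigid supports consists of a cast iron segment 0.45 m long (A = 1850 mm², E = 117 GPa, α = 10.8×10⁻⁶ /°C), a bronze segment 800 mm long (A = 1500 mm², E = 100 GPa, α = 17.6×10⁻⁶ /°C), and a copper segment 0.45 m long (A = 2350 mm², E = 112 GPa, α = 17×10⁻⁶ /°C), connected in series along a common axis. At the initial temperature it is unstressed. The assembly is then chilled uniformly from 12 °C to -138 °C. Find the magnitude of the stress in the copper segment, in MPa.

σ ≈ 186 MPa (tensile)

Free thermal contraction of the whole bar: Σ αᵢΔT Lᵢ = 10.8×10⁻⁶×150×450 + 17.6×10⁻⁶×150×800 + 17×10⁻⁶×150×450 = 3.989 mm.
The rigid supports impose zero overall length change; the single axial force P common to all segments must satisfy P Σ Lᵢ/(AᵢEᵢ) = δ_free.
The series flexibility is Σ Lᵢ/(AᵢEᵢ) = 450/(1850×117×10³) + 800/(1500×100×10³) + 450/(2350×112×10³) = 9.122×10⁻⁶ mm/N.
Hence P = δ_free / Σ(L/AE) = 3.989/9.122×10⁻⁶ = 437.2 kN (tensile).
σ_{copper} = P / A = 437200 / 2350 = 186.1 MPa.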